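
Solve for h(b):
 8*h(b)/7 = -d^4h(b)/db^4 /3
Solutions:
 h(b) = (C1*sin(6^(1/4)*7^(3/4)*b/7) + C2*cos(6^(1/4)*7^(3/4)*b/7))*exp(-6^(1/4)*7^(3/4)*b/7) + (C3*sin(6^(1/4)*7^(3/4)*b/7) + C4*cos(6^(1/4)*7^(3/4)*b/7))*exp(6^(1/4)*7^(3/4)*b/7)


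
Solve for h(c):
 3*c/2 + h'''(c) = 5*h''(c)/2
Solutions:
 h(c) = C1 + C2*c + C3*exp(5*c/2) + c^3/10 + 3*c^2/25


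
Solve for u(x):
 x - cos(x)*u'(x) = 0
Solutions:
 u(x) = C1 + Integral(x/cos(x), x)


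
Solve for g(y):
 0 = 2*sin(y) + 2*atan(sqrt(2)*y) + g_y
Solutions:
 g(y) = C1 - 2*y*atan(sqrt(2)*y) + sqrt(2)*log(2*y^2 + 1)/2 + 2*cos(y)


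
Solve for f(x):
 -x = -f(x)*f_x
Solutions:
 f(x) = -sqrt(C1 + x^2)
 f(x) = sqrt(C1 + x^2)


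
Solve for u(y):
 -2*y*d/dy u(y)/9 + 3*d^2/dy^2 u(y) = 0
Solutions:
 u(y) = C1 + C2*erfi(sqrt(3)*y/9)


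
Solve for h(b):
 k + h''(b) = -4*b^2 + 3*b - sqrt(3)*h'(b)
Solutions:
 h(b) = C1 + C2*exp(-sqrt(3)*b) - 4*sqrt(3)*b^3/9 + sqrt(3)*b^2/2 + 4*b^2/3 - sqrt(3)*b*k/3 - 8*sqrt(3)*b/9 - b


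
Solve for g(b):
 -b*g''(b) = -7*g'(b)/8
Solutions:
 g(b) = C1 + C2*b^(15/8)


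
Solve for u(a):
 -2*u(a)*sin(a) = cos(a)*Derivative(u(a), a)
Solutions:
 u(a) = C1*cos(a)^2


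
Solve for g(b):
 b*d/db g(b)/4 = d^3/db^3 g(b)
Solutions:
 g(b) = C1 + Integral(C2*airyai(2^(1/3)*b/2) + C3*airybi(2^(1/3)*b/2), b)


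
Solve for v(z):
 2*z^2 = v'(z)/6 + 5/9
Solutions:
 v(z) = C1 + 4*z^3 - 10*z/3


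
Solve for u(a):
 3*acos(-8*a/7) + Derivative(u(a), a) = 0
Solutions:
 u(a) = C1 - 3*a*acos(-8*a/7) - 3*sqrt(49 - 64*a^2)/8


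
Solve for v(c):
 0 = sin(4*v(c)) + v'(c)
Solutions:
 v(c) = -acos((-C1 - exp(8*c))/(C1 - exp(8*c)))/4 + pi/2
 v(c) = acos((-C1 - exp(8*c))/(C1 - exp(8*c)))/4


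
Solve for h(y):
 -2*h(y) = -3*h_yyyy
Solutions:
 h(y) = C1*exp(-2^(1/4)*3^(3/4)*y/3) + C2*exp(2^(1/4)*3^(3/4)*y/3) + C3*sin(2^(1/4)*3^(3/4)*y/3) + C4*cos(2^(1/4)*3^(3/4)*y/3)


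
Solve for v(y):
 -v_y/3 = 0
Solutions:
 v(y) = C1


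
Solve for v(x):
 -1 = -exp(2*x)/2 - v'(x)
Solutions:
 v(x) = C1 + x - exp(2*x)/4


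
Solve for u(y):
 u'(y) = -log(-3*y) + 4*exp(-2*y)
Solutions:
 u(y) = C1 - y*log(-y) + y*(1 - log(3)) - 2*exp(-2*y)


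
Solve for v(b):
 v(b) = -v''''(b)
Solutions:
 v(b) = (C1*sin(sqrt(2)*b/2) + C2*cos(sqrt(2)*b/2))*exp(-sqrt(2)*b/2) + (C3*sin(sqrt(2)*b/2) + C4*cos(sqrt(2)*b/2))*exp(sqrt(2)*b/2)


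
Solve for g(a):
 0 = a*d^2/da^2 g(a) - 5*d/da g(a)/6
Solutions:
 g(a) = C1 + C2*a^(11/6)


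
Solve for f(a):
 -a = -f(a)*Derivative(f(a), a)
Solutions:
 f(a) = -sqrt(C1 + a^2)
 f(a) = sqrt(C1 + a^2)


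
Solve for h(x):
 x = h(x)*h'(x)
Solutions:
 h(x) = -sqrt(C1 + x^2)
 h(x) = sqrt(C1 + x^2)


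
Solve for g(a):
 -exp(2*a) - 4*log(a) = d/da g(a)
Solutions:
 g(a) = C1 - 4*a*log(a) + 4*a - exp(2*a)/2


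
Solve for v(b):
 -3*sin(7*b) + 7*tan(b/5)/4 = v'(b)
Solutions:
 v(b) = C1 - 35*log(cos(b/5))/4 + 3*cos(7*b)/7


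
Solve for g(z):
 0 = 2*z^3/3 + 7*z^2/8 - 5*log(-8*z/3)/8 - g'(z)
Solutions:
 g(z) = C1 + z^4/6 + 7*z^3/24 - 5*z*log(-z)/8 + 5*z*(-3*log(2) + 1 + log(3))/8


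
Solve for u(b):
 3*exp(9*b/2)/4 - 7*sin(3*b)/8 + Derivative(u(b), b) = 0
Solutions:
 u(b) = C1 - exp(9*b/2)/6 - 7*cos(3*b)/24


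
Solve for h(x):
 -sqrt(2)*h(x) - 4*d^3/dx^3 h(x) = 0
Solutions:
 h(x) = C3*exp(-sqrt(2)*x/2) + (C1*sin(sqrt(6)*x/4) + C2*cos(sqrt(6)*x/4))*exp(sqrt(2)*x/4)


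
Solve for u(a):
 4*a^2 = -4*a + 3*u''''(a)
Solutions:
 u(a) = C1 + C2*a + C3*a^2 + C4*a^3 + a^6/270 + a^5/90


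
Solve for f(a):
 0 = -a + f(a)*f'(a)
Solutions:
 f(a) = -sqrt(C1 + a^2)
 f(a) = sqrt(C1 + a^2)


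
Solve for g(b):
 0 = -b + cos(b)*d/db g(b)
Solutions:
 g(b) = C1 + Integral(b/cos(b), b)


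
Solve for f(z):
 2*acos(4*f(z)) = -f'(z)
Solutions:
 Integral(1/acos(4*_y), (_y, f(z))) = C1 - 2*z


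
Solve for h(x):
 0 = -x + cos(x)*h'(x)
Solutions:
 h(x) = C1 + Integral(x/cos(x), x)


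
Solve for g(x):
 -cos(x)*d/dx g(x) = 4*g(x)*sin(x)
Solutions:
 g(x) = C1*cos(x)^4


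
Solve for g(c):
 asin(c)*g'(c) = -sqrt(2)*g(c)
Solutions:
 g(c) = C1*exp(-sqrt(2)*Integral(1/asin(c), c))


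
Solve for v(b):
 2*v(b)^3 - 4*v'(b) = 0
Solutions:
 v(b) = -sqrt(-1/(C1 + b))
 v(b) = sqrt(-1/(C1 + b))


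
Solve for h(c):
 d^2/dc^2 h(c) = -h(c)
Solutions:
 h(c) = C1*sin(c) + C2*cos(c)


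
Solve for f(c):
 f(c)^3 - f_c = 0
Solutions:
 f(c) = -sqrt(2)*sqrt(-1/(C1 + c))/2
 f(c) = sqrt(2)*sqrt(-1/(C1 + c))/2


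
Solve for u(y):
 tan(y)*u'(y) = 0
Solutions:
 u(y) = C1


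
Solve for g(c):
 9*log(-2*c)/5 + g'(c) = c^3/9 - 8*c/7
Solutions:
 g(c) = C1 + c^4/36 - 4*c^2/7 - 9*c*log(-c)/5 + 9*c*(1 - log(2))/5


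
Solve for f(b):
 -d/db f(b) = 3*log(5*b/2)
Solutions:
 f(b) = C1 - 3*b*log(b) + b*log(8/125) + 3*b


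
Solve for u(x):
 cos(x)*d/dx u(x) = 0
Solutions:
 u(x) = C1


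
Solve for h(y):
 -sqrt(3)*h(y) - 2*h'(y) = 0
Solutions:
 h(y) = C1*exp(-sqrt(3)*y/2)


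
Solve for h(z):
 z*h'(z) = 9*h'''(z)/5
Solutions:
 h(z) = C1 + Integral(C2*airyai(15^(1/3)*z/3) + C3*airybi(15^(1/3)*z/3), z)


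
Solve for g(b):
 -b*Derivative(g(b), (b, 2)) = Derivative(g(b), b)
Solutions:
 g(b) = C1 + C2*log(b)


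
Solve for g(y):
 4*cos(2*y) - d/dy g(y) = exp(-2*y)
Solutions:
 g(y) = C1 + 2*sin(2*y) + exp(-2*y)/2


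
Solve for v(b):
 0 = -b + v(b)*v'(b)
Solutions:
 v(b) = -sqrt(C1 + b^2)
 v(b) = sqrt(C1 + b^2)


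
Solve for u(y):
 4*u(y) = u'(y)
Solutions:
 u(y) = C1*exp(4*y)


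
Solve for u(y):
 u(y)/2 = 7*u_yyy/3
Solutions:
 u(y) = C3*exp(14^(2/3)*3^(1/3)*y/14) + (C1*sin(14^(2/3)*3^(5/6)*y/28) + C2*cos(14^(2/3)*3^(5/6)*y/28))*exp(-14^(2/3)*3^(1/3)*y/28)


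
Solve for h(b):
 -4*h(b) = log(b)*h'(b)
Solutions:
 h(b) = C1*exp(-4*li(b))


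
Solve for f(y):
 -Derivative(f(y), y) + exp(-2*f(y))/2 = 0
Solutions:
 f(y) = log(-sqrt(C1 + y))
 f(y) = log(C1 + y)/2


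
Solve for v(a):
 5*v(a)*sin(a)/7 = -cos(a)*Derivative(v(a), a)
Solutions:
 v(a) = C1*cos(a)^(5/7)


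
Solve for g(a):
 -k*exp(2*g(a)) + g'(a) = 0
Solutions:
 g(a) = log(-sqrt(-1/(C1 + a*k))) - log(2)/2
 g(a) = log(-1/(C1 + a*k))/2 - log(2)/2


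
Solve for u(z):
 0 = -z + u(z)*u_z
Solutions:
 u(z) = -sqrt(C1 + z^2)
 u(z) = sqrt(C1 + z^2)


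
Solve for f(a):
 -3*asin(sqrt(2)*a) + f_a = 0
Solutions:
 f(a) = C1 + 3*a*asin(sqrt(2)*a) + 3*sqrt(2)*sqrt(1 - 2*a^2)/2


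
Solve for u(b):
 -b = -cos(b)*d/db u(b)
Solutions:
 u(b) = C1 + Integral(b/cos(b), b)


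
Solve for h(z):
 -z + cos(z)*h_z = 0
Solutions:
 h(z) = C1 + Integral(z/cos(z), z)


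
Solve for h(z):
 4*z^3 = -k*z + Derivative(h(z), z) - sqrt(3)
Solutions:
 h(z) = C1 + k*z^2/2 + z^4 + sqrt(3)*z


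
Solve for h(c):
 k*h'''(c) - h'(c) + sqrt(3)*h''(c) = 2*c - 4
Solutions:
 h(c) = C1 + C2*exp(c*(sqrt(4*k + 3) - sqrt(3))/(2*k)) + C3*exp(-c*(sqrt(4*k + 3) + sqrt(3))/(2*k)) - c^2 - 2*sqrt(3)*c + 4*c


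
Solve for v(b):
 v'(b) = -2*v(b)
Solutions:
 v(b) = C1*exp(-2*b)


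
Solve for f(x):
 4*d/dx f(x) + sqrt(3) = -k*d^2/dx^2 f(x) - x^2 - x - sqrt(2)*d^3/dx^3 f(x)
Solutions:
 f(x) = C1 + C2*exp(sqrt(2)*x*(-k + sqrt(k^2 - 16*sqrt(2)))/4) + C3*exp(-sqrt(2)*x*(k + sqrt(k^2 - 16*sqrt(2)))/4) - k^2*x/32 + k*x^2/16 + k*x/16 - x^3/12 - x^2/8 - sqrt(3)*x/4 + sqrt(2)*x/8


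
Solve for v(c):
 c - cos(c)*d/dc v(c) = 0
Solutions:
 v(c) = C1 + Integral(c/cos(c), c)


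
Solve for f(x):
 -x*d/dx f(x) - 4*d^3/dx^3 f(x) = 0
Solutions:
 f(x) = C1 + Integral(C2*airyai(-2^(1/3)*x/2) + C3*airybi(-2^(1/3)*x/2), x)


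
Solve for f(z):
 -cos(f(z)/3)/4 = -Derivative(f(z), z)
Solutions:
 -z/4 - 3*log(sin(f(z)/3) - 1)/2 + 3*log(sin(f(z)/3) + 1)/2 = C1


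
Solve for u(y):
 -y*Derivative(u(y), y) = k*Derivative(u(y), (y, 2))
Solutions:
 u(y) = C1 + C2*sqrt(k)*erf(sqrt(2)*y*sqrt(1/k)/2)


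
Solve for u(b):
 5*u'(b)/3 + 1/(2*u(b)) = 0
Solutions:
 u(b) = -sqrt(C1 - 15*b)/5
 u(b) = sqrt(C1 - 15*b)/5


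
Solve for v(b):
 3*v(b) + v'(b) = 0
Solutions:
 v(b) = C1*exp(-3*b)


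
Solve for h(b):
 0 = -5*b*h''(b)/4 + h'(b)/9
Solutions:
 h(b) = C1 + C2*b^(49/45)


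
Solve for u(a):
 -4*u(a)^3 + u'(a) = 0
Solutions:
 u(a) = -sqrt(2)*sqrt(-1/(C1 + 4*a))/2
 u(a) = sqrt(2)*sqrt(-1/(C1 + 4*a))/2


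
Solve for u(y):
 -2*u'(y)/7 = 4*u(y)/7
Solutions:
 u(y) = C1*exp(-2*y)


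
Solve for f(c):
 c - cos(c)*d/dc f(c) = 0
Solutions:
 f(c) = C1 + Integral(c/cos(c), c)


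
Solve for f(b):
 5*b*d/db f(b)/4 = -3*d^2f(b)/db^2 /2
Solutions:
 f(b) = C1 + C2*erf(sqrt(15)*b/6)


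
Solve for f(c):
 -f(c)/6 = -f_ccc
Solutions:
 f(c) = C3*exp(6^(2/3)*c/6) + (C1*sin(2^(2/3)*3^(1/6)*c/4) + C2*cos(2^(2/3)*3^(1/6)*c/4))*exp(-6^(2/3)*c/12)


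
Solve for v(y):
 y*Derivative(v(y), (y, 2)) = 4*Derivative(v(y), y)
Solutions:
 v(y) = C1 + C2*y^5


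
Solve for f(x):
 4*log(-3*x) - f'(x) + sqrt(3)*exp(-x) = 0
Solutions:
 f(x) = C1 + 4*x*log(-x) + 4*x*(-1 + log(3)) - sqrt(3)*exp(-x)


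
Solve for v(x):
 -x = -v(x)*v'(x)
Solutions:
 v(x) = -sqrt(C1 + x^2)
 v(x) = sqrt(C1 + x^2)


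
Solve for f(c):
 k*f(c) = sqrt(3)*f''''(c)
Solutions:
 f(c) = C1*exp(-3^(7/8)*c*k^(1/4)/3) + C2*exp(3^(7/8)*c*k^(1/4)/3) + C3*exp(-3^(7/8)*I*c*k^(1/4)/3) + C4*exp(3^(7/8)*I*c*k^(1/4)/3)


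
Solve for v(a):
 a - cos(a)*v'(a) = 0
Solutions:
 v(a) = C1 + Integral(a/cos(a), a)


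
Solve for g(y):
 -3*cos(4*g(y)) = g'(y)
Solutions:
 g(y) = -asin((C1 + exp(24*y))/(C1 - exp(24*y)))/4 + pi/4
 g(y) = asin((C1 + exp(24*y))/(C1 - exp(24*y)))/4


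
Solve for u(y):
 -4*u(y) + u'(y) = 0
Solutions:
 u(y) = C1*exp(4*y)


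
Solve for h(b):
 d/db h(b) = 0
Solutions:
 h(b) = C1


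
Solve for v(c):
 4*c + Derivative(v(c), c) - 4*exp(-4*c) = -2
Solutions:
 v(c) = C1 - 2*c^2 - 2*c - exp(-4*c)


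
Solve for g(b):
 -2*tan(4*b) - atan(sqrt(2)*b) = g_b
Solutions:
 g(b) = C1 - b*atan(sqrt(2)*b) + sqrt(2)*log(2*b^2 + 1)/4 + log(cos(4*b))/2


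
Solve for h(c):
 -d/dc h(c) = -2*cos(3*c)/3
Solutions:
 h(c) = C1 + 2*sin(3*c)/9


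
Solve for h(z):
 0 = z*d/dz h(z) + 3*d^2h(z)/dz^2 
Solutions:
 h(z) = C1 + C2*erf(sqrt(6)*z/6)


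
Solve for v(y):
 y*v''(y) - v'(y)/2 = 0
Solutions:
 v(y) = C1 + C2*y^(3/2)


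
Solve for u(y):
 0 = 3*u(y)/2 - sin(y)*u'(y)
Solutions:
 u(y) = C1*(cos(y) - 1)^(3/4)/(cos(y) + 1)^(3/4)


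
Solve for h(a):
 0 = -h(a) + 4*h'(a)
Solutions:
 h(a) = C1*exp(a/4)


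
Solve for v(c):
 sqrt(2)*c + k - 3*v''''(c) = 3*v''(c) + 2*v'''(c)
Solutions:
 v(c) = C1 + C2*c + sqrt(2)*c^3/18 + c^2*(3*k - 2*sqrt(2))/18 + (C3*sin(2*sqrt(2)*c/3) + C4*cos(2*sqrt(2)*c/3))*exp(-c/3)


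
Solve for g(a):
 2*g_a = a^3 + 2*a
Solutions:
 g(a) = C1 + a^4/8 + a^2/2


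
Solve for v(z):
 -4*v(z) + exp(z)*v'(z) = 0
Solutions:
 v(z) = C1*exp(-4*exp(-z))


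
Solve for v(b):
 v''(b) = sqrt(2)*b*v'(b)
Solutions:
 v(b) = C1 + C2*erfi(2^(3/4)*b/2)


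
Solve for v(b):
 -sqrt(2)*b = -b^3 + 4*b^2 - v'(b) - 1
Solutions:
 v(b) = C1 - b^4/4 + 4*b^3/3 + sqrt(2)*b^2/2 - b


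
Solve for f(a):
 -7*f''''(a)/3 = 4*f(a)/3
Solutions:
 f(a) = (C1*sin(7^(3/4)*a/7) + C2*cos(7^(3/4)*a/7))*exp(-7^(3/4)*a/7) + (C3*sin(7^(3/4)*a/7) + C4*cos(7^(3/4)*a/7))*exp(7^(3/4)*a/7)


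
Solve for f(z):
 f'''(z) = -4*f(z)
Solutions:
 f(z) = C3*exp(-2^(2/3)*z) + (C1*sin(2^(2/3)*sqrt(3)*z/2) + C2*cos(2^(2/3)*sqrt(3)*z/2))*exp(2^(2/3)*z/2)


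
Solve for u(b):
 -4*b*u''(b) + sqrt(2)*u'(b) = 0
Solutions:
 u(b) = C1 + C2*b^(sqrt(2)/4 + 1)


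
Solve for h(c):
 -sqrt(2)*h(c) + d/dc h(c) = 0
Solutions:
 h(c) = C1*exp(sqrt(2)*c)


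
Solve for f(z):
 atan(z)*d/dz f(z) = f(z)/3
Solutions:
 f(z) = C1*exp(Integral(1/atan(z), z)/3)


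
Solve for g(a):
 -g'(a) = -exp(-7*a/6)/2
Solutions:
 g(a) = C1 - 3*exp(-7*a/6)/7


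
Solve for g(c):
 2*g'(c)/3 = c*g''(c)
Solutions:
 g(c) = C1 + C2*c^(5/3)


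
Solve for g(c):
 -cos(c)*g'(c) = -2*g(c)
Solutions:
 g(c) = C1*(sin(c) + 1)/(sin(c) - 1)


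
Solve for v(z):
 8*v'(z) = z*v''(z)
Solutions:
 v(z) = C1 + C2*z^9


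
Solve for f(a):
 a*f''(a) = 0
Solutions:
 f(a) = C1 + C2*a


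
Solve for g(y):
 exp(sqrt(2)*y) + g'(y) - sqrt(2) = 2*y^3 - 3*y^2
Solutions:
 g(y) = C1 + y^4/2 - y^3 + sqrt(2)*y - sqrt(2)*exp(sqrt(2)*y)/2


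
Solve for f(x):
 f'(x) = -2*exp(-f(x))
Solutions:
 f(x) = log(C1 - 2*x)


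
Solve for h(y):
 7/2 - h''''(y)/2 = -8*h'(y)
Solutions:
 h(y) = C1 + C4*exp(2*2^(1/3)*y) - 7*y/16 + (C2*sin(2^(1/3)*sqrt(3)*y) + C3*cos(2^(1/3)*sqrt(3)*y))*exp(-2^(1/3)*y)


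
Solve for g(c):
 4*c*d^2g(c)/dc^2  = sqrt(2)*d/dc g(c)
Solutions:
 g(c) = C1 + C2*c^(sqrt(2)/4 + 1)


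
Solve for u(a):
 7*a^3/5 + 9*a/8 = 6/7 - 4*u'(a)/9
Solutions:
 u(a) = C1 - 63*a^4/80 - 81*a^2/64 + 27*a/14


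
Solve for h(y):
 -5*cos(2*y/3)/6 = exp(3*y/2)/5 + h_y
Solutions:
 h(y) = C1 - 2*exp(3*y/2)/15 - 5*sin(2*y/3)/4


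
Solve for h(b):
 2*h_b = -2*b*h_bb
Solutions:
 h(b) = C1 + C2*log(b)


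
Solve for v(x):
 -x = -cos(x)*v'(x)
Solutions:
 v(x) = C1 + Integral(x/cos(x), x)


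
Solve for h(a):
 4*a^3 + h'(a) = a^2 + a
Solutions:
 h(a) = C1 - a^4 + a^3/3 + a^2/2


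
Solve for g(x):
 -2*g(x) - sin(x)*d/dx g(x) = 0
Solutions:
 g(x) = C1*(cos(x) + 1)/(cos(x) - 1)


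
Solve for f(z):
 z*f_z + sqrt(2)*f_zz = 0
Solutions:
 f(z) = C1 + C2*erf(2^(1/4)*z/2)


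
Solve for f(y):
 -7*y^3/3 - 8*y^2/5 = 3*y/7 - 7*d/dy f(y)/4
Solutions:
 f(y) = C1 + y^4/3 + 32*y^3/105 + 6*y^2/49


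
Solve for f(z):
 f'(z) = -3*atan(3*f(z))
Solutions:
 Integral(1/atan(3*_y), (_y, f(z))) = C1 - 3*z


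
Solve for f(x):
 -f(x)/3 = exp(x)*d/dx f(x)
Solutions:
 f(x) = C1*exp(exp(-x)/3)


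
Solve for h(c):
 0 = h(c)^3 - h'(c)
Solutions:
 h(c) = -sqrt(2)*sqrt(-1/(C1 + c))/2
 h(c) = sqrt(2)*sqrt(-1/(C1 + c))/2


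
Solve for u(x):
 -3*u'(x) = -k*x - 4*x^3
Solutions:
 u(x) = C1 + k*x^2/6 + x^4/3


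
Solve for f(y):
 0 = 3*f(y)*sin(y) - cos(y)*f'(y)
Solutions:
 f(y) = C1/cos(y)^3


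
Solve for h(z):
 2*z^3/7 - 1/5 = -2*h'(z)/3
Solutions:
 h(z) = C1 - 3*z^4/28 + 3*z/10


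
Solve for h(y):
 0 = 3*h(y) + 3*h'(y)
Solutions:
 h(y) = C1*exp(-y)


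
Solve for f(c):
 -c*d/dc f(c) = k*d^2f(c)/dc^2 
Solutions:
 f(c) = C1 + C2*sqrt(k)*erf(sqrt(2)*c*sqrt(1/k)/2)


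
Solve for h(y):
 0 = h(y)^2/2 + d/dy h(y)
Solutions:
 h(y) = 2/(C1 + y)


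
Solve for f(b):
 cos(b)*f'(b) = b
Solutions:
 f(b) = C1 + Integral(b/cos(b), b)


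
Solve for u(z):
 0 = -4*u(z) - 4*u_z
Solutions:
 u(z) = C1*exp(-z)


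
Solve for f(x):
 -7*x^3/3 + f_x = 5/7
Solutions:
 f(x) = C1 + 7*x^4/12 + 5*x/7


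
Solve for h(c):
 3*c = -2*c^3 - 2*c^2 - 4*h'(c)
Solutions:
 h(c) = C1 - c^4/8 - c^3/6 - 3*c^2/8


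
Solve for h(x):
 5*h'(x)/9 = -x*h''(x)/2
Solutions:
 h(x) = C1 + C2/x^(1/9)


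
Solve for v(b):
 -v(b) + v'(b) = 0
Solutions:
 v(b) = C1*exp(b)


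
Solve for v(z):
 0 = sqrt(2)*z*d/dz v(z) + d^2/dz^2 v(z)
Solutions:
 v(z) = C1 + C2*erf(2^(3/4)*z/2)


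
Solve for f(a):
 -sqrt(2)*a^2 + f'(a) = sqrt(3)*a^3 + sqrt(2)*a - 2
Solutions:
 f(a) = C1 + sqrt(3)*a^4/4 + sqrt(2)*a^3/3 + sqrt(2)*a^2/2 - 2*a


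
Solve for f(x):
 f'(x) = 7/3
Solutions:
 f(x) = C1 + 7*x/3


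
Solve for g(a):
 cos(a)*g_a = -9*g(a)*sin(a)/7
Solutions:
 g(a) = C1*cos(a)^(9/7)


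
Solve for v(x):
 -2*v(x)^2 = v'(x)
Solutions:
 v(x) = 1/(C1 + 2*x)


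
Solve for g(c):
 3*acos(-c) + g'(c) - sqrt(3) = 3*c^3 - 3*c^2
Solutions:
 g(c) = C1 + 3*c^4/4 - c^3 - 3*c*acos(-c) + sqrt(3)*c - 3*sqrt(1 - c^2)


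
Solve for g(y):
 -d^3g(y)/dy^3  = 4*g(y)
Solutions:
 g(y) = C3*exp(-2^(2/3)*y) + (C1*sin(2^(2/3)*sqrt(3)*y/2) + C2*cos(2^(2/3)*sqrt(3)*y/2))*exp(2^(2/3)*y/2)


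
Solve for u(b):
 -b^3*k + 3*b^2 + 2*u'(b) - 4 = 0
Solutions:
 u(b) = C1 + b^4*k/8 - b^3/2 + 2*b


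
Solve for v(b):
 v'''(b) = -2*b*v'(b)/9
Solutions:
 v(b) = C1 + Integral(C2*airyai(-6^(1/3)*b/3) + C3*airybi(-6^(1/3)*b/3), b)


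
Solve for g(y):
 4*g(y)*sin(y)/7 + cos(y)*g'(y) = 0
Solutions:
 g(y) = C1*cos(y)^(4/7)


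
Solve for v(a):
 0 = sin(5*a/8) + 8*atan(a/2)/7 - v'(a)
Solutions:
 v(a) = C1 + 8*a*atan(a/2)/7 - 8*log(a^2 + 4)/7 - 8*cos(5*a/8)/5


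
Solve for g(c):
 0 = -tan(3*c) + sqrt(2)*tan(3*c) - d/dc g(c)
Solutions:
 g(c) = C1 - sqrt(2)*log(cos(3*c))/3 + log(cos(3*c))/3


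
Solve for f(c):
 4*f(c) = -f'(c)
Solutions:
 f(c) = C1*exp(-4*c)


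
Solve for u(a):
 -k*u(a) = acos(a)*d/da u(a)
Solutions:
 u(a) = C1*exp(-k*Integral(1/acos(a), a))


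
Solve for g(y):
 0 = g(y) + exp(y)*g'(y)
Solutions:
 g(y) = C1*exp(exp(-y))


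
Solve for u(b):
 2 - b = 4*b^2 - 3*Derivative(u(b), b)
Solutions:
 u(b) = C1 + 4*b^3/9 + b^2/6 - 2*b/3


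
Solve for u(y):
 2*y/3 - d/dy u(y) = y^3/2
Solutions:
 u(y) = C1 - y^4/8 + y^2/3


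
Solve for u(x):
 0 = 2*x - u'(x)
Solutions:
 u(x) = C1 + x^2


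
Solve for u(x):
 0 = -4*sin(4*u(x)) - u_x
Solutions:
 u(x) = -acos((-C1 - exp(32*x))/(C1 - exp(32*x)))/4 + pi/2
 u(x) = acos((-C1 - exp(32*x))/(C1 - exp(32*x)))/4


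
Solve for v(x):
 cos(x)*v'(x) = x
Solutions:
 v(x) = C1 + Integral(x/cos(x), x)


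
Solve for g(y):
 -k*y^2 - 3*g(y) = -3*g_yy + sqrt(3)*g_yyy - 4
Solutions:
 g(y) = C1*exp(y*(2*2^(1/3)*3^(2/3)/(3*sqrt(15) + 7*sqrt(3))^(1/3) + 2^(2/3)*3^(1/3)*(3*sqrt(15) + 7*sqrt(3))^(1/3) + 4*sqrt(3))/12)*sin(2^(1/3)*3^(1/6)*y*(-2^(1/3)*3^(2/3)*(3*sqrt(15) + 7*sqrt(3))^(1/3) + 6/(3*sqrt(15) + 7*sqrt(3))^(1/3))/12) + C2*exp(y*(2*2^(1/3)*3^(2/3)/(3*sqrt(15) + 7*sqrt(3))^(1/3) + 2^(2/3)*3^(1/3)*(3*sqrt(15) + 7*sqrt(3))^(1/3) + 4*sqrt(3))/12)*cos(2^(1/3)*3^(1/6)*y*(-2^(1/3)*3^(2/3)*(3*sqrt(15) + 7*sqrt(3))^(1/3) + 6/(3*sqrt(15) + 7*sqrt(3))^(1/3))/12) + C3*exp(y*(-2^(2/3)*3^(1/3)*(3*sqrt(15) + 7*sqrt(3))^(1/3) - 2*2^(1/3)*3^(2/3)/(3*sqrt(15) + 7*sqrt(3))^(1/3) + 2*sqrt(3))/6) - k*y^2/3 - 2*k/3 + 4/3


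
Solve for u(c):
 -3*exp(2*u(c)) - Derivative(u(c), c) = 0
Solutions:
 u(c) = log(-sqrt(-1/(C1 - 3*c))) - log(2)/2
 u(c) = log(-1/(C1 - 3*c))/2 - log(2)/2


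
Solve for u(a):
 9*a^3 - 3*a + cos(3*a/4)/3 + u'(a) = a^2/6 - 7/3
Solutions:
 u(a) = C1 - 9*a^4/4 + a^3/18 + 3*a^2/2 - 7*a/3 - 4*sin(3*a/4)/9


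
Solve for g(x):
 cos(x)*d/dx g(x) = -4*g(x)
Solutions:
 g(x) = C1*(sin(x)^2 - 2*sin(x) + 1)/(sin(x)^2 + 2*sin(x) + 1)


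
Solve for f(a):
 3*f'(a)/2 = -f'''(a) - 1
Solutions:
 f(a) = C1 + C2*sin(sqrt(6)*a/2) + C3*cos(sqrt(6)*a/2) - 2*a/3


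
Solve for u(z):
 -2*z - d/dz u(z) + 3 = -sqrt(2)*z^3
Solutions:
 u(z) = C1 + sqrt(2)*z^4/4 - z^2 + 3*z


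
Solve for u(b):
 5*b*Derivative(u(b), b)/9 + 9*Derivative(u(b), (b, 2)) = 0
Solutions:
 u(b) = C1 + C2*erf(sqrt(10)*b/18)


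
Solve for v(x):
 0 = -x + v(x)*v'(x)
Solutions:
 v(x) = -sqrt(C1 + x^2)
 v(x) = sqrt(C1 + x^2)


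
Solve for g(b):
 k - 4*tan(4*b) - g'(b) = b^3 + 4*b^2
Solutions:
 g(b) = C1 - b^4/4 - 4*b^3/3 + b*k + log(cos(4*b))


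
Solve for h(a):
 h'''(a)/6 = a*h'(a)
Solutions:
 h(a) = C1 + Integral(C2*airyai(6^(1/3)*a) + C3*airybi(6^(1/3)*a), a)


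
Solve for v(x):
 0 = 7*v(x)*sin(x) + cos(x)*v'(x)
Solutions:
 v(x) = C1*cos(x)^7


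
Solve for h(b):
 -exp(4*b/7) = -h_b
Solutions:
 h(b) = C1 + 7*exp(4*b/7)/4


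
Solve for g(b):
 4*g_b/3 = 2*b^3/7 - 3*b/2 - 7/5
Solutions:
 g(b) = C1 + 3*b^4/56 - 9*b^2/16 - 21*b/20


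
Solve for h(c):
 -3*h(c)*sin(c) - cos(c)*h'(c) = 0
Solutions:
 h(c) = C1*cos(c)^3


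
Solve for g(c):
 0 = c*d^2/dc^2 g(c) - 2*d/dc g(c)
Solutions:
 g(c) = C1 + C2*c^3


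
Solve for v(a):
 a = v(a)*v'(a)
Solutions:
 v(a) = -sqrt(C1 + a^2)
 v(a) = sqrt(C1 + a^2)


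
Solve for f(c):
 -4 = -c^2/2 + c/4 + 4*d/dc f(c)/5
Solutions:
 f(c) = C1 + 5*c^3/24 - 5*c^2/32 - 5*c


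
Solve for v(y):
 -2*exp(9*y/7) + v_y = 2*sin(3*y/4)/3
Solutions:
 v(y) = C1 + 14*exp(9*y/7)/9 - 8*cos(3*y/4)/9


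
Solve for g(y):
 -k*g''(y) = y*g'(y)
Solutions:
 g(y) = C1 + C2*sqrt(k)*erf(sqrt(2)*y*sqrt(1/k)/2)


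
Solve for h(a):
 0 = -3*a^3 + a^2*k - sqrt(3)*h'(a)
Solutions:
 h(a) = C1 - sqrt(3)*a^4/4 + sqrt(3)*a^3*k/9


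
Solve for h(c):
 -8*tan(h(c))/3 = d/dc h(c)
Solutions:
 h(c) = pi - asin(C1*exp(-8*c/3))
 h(c) = asin(C1*exp(-8*c/3))


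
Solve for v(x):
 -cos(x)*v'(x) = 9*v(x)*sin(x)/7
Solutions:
 v(x) = C1*cos(x)^(9/7)


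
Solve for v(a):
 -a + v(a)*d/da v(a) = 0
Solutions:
 v(a) = -sqrt(C1 + a^2)
 v(a) = sqrt(C1 + a^2)


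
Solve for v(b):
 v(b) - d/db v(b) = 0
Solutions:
 v(b) = C1*exp(b)


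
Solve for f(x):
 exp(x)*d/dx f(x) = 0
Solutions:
 f(x) = C1


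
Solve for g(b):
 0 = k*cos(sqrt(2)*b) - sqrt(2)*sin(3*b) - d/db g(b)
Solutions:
 g(b) = C1 + sqrt(2)*k*sin(sqrt(2)*b)/2 + sqrt(2)*cos(3*b)/3


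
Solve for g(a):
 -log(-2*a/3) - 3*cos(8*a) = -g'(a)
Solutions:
 g(a) = C1 + a*log(-a) - a*log(3) - a + a*log(2) + 3*sin(8*a)/8


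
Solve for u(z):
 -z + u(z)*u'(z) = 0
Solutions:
 u(z) = -sqrt(C1 + z^2)
 u(z) = sqrt(C1 + z^2)


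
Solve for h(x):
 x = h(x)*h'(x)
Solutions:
 h(x) = -sqrt(C1 + x^2)
 h(x) = sqrt(C1 + x^2)


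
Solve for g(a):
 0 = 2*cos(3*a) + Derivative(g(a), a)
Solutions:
 g(a) = C1 - 2*sin(3*a)/3


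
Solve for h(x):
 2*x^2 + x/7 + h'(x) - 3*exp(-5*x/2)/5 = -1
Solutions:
 h(x) = C1 - 2*x^3/3 - x^2/14 - x - 6*exp(-5*x/2)/25


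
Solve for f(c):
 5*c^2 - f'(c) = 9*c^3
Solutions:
 f(c) = C1 - 9*c^4/4 + 5*c^3/3


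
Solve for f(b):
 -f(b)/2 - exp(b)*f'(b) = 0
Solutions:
 f(b) = C1*exp(exp(-b)/2)


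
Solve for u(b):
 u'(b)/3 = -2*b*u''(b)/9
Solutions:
 u(b) = C1 + C2/sqrt(b)


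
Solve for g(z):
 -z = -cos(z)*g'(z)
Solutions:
 g(z) = C1 + Integral(z/cos(z), z)


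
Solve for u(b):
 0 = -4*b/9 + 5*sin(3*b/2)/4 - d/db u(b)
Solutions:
 u(b) = C1 - 2*b^2/9 - 5*cos(3*b/2)/6


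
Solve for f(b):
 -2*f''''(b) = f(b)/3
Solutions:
 f(b) = (C1*sin(2^(1/4)*3^(3/4)*b/6) + C2*cos(2^(1/4)*3^(3/4)*b/6))*exp(-2^(1/4)*3^(3/4)*b/6) + (C3*sin(2^(1/4)*3^(3/4)*b/6) + C4*cos(2^(1/4)*3^(3/4)*b/6))*exp(2^(1/4)*3^(3/4)*b/6)


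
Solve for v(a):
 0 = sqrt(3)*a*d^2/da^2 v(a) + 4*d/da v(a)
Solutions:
 v(a) = C1 + C2*a^(1 - 4*sqrt(3)/3)


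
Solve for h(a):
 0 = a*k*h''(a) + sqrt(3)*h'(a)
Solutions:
 h(a) = C1 + a^(((re(k) - sqrt(3))*re(k) + im(k)^2)/(re(k)^2 + im(k)^2))*(C2*sin(sqrt(3)*log(a)*Abs(im(k))/(re(k)^2 + im(k)^2)) + C3*cos(sqrt(3)*log(a)*im(k)/(re(k)^2 + im(k)^2)))


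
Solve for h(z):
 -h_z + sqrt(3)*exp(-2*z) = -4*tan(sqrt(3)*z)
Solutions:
 h(z) = C1 + 2*sqrt(3)*log(tan(sqrt(3)*z)^2 + 1)/3 - sqrt(3)*exp(-2*z)/2


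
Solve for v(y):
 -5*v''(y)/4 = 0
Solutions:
 v(y) = C1 + C2*y


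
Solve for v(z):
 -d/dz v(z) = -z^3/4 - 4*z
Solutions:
 v(z) = C1 + z^4/16 + 2*z^2


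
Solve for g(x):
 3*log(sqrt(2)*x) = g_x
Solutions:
 g(x) = C1 + 3*x*log(x) - 3*x + 3*x*log(2)/2


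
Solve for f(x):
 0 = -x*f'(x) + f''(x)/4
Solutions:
 f(x) = C1 + C2*erfi(sqrt(2)*x)


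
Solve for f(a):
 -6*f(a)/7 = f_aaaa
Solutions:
 f(a) = (C1*sin(14^(3/4)*3^(1/4)*a/14) + C2*cos(14^(3/4)*3^(1/4)*a/14))*exp(-14^(3/4)*3^(1/4)*a/14) + (C3*sin(14^(3/4)*3^(1/4)*a/14) + C4*cos(14^(3/4)*3^(1/4)*a/14))*exp(14^(3/4)*3^(1/4)*a/14)


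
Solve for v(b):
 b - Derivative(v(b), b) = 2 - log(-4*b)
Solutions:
 v(b) = C1 + b^2/2 + b*log(-b) + b*(-3 + 2*log(2))


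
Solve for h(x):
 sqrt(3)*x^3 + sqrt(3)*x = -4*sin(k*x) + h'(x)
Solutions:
 h(x) = C1 + sqrt(3)*x^4/4 + sqrt(3)*x^2/2 - 4*cos(k*x)/k


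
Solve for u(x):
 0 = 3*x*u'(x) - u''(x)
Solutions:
 u(x) = C1 + C2*erfi(sqrt(6)*x/2)


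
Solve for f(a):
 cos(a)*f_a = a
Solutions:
 f(a) = C1 + Integral(a/cos(a), a)


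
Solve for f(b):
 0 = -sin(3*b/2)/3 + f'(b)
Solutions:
 f(b) = C1 - 2*cos(3*b/2)/9


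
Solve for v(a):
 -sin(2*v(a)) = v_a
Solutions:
 v(a) = pi - acos((-C1 - exp(4*a))/(C1 - exp(4*a)))/2
 v(a) = acos((-C1 - exp(4*a))/(C1 - exp(4*a)))/2


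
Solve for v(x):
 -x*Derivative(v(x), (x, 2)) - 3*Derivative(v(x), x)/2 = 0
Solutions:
 v(x) = C1 + C2/sqrt(x)


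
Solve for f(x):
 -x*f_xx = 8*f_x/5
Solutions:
 f(x) = C1 + C2/x^(3/5)


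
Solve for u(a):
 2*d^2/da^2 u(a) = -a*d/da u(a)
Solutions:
 u(a) = C1 + C2*erf(a/2)


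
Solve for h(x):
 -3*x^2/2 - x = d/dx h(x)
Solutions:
 h(x) = C1 - x^3/2 - x^2/2


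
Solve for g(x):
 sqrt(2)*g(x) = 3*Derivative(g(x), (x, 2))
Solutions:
 g(x) = C1*exp(-2^(1/4)*sqrt(3)*x/3) + C2*exp(2^(1/4)*sqrt(3)*x/3)


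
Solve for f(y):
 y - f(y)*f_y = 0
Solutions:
 f(y) = -sqrt(C1 + y^2)
 f(y) = sqrt(C1 + y^2)


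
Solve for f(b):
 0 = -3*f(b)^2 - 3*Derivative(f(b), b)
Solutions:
 f(b) = 1/(C1 + b)


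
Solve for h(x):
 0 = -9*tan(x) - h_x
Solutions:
 h(x) = C1 + 9*log(cos(x))


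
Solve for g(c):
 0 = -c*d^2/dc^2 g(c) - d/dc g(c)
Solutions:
 g(c) = C1 + C2*log(c)


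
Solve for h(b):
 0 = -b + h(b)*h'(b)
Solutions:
 h(b) = -sqrt(C1 + b^2)
 h(b) = sqrt(C1 + b^2)


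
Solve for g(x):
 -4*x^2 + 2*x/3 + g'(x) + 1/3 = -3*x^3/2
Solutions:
 g(x) = C1 - 3*x^4/8 + 4*x^3/3 - x^2/3 - x/3


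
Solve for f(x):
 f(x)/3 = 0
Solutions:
 f(x) = 0


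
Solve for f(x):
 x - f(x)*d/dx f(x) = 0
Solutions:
 f(x) = -sqrt(C1 + x^2)
 f(x) = sqrt(C1 + x^2)


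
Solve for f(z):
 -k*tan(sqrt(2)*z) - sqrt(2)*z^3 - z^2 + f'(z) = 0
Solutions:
 f(z) = C1 - sqrt(2)*k*log(cos(sqrt(2)*z))/2 + sqrt(2)*z^4/4 + z^3/3


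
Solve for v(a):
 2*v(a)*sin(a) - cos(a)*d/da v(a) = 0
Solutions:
 v(a) = C1/cos(a)^2


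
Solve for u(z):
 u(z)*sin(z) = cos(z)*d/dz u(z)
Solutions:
 u(z) = C1/cos(z)


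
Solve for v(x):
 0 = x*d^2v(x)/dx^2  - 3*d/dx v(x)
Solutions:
 v(x) = C1 + C2*x^4


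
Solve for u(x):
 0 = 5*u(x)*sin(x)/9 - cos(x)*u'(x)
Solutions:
 u(x) = C1/cos(x)^(5/9)


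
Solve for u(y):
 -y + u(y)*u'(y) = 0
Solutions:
 u(y) = -sqrt(C1 + y^2)
 u(y) = sqrt(C1 + y^2)


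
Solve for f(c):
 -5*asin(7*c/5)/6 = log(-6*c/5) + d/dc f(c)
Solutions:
 f(c) = C1 - c*log(-c) - 5*c*asin(7*c/5)/6 - c*log(6) + c + c*log(5) - 5*sqrt(25 - 49*c^2)/42


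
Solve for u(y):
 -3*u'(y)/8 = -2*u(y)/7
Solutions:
 u(y) = C1*exp(16*y/21)


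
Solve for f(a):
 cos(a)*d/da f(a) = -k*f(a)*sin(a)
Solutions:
 f(a) = C1*exp(k*log(cos(a)))


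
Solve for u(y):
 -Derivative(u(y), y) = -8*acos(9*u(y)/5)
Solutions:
 Integral(1/acos(9*_y/5), (_y, u(y))) = C1 + 8*y


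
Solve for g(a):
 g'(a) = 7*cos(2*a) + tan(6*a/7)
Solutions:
 g(a) = C1 - 7*log(cos(6*a/7))/6 + 7*sin(2*a)/2


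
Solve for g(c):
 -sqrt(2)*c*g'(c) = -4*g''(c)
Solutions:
 g(c) = C1 + C2*erfi(2^(3/4)*c/4)


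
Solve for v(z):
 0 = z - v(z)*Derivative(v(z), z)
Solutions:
 v(z) = -sqrt(C1 + z^2)
 v(z) = sqrt(C1 + z^2)


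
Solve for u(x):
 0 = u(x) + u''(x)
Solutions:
 u(x) = C1*sin(x) + C2*cos(x)


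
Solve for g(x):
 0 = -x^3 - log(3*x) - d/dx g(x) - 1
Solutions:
 g(x) = C1 - x^4/4 - x*log(x) - x*log(3)


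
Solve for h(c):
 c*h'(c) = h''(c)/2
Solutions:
 h(c) = C1 + C2*erfi(c)


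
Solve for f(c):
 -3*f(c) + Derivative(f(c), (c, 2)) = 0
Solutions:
 f(c) = C1*exp(-sqrt(3)*c) + C2*exp(sqrt(3)*c)


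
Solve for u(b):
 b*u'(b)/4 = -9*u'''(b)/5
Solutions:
 u(b) = C1 + Integral(C2*airyai(-30^(1/3)*b/6) + C3*airybi(-30^(1/3)*b/6), b)


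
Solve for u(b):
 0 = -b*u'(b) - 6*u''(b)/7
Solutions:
 u(b) = C1 + C2*erf(sqrt(21)*b/6)


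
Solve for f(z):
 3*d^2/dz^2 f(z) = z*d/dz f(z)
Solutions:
 f(z) = C1 + C2*erfi(sqrt(6)*z/6)


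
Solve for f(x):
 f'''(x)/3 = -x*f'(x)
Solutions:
 f(x) = C1 + Integral(C2*airyai(-3^(1/3)*x) + C3*airybi(-3^(1/3)*x), x)


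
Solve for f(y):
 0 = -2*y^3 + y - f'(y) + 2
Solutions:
 f(y) = C1 - y^4/2 + y^2/2 + 2*y


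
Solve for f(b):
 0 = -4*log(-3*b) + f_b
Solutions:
 f(b) = C1 + 4*b*log(-b) + 4*b*(-1 + log(3))


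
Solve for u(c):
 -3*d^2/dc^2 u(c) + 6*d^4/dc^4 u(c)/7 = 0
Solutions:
 u(c) = C1 + C2*c + C3*exp(-sqrt(14)*c/2) + C4*exp(sqrt(14)*c/2)


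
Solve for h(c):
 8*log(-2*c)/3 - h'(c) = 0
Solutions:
 h(c) = C1 + 8*c*log(-c)/3 + 8*c*(-1 + log(2))/3


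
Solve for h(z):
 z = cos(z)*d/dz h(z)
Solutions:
 h(z) = C1 + Integral(z/cos(z), z)


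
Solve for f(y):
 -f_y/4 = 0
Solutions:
 f(y) = C1


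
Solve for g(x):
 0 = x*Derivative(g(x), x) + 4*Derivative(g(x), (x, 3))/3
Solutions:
 g(x) = C1 + Integral(C2*airyai(-6^(1/3)*x/2) + C3*airybi(-6^(1/3)*x/2), x)


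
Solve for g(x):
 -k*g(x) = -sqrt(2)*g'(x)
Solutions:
 g(x) = C1*exp(sqrt(2)*k*x/2)


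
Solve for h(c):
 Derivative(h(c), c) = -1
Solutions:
 h(c) = C1 - c


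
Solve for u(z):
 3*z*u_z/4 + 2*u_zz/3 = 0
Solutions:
 u(z) = C1 + C2*erf(3*z/4)


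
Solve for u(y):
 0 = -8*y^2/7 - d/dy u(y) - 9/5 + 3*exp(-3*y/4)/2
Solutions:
 u(y) = C1 - 8*y^3/21 - 9*y/5 - 2*exp(-3*y/4)


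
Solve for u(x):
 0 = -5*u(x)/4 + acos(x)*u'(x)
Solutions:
 u(x) = C1*exp(5*Integral(1/acos(x), x)/4)


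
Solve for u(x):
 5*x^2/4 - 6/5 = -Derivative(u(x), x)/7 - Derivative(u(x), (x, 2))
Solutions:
 u(x) = C1 + C2*exp(-x/7) - 35*x^3/12 + 245*x^2/4 - 8491*x/10


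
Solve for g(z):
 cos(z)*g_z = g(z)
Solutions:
 g(z) = C1*sqrt(sin(z) + 1)/sqrt(sin(z) - 1)


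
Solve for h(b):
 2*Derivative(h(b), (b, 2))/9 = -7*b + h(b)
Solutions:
 h(b) = C1*exp(-3*sqrt(2)*b/2) + C2*exp(3*sqrt(2)*b/2) + 7*b


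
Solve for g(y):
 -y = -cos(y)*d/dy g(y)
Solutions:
 g(y) = C1 + Integral(y/cos(y), y)


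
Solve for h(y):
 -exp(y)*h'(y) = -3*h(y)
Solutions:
 h(y) = C1*exp(-3*exp(-y))


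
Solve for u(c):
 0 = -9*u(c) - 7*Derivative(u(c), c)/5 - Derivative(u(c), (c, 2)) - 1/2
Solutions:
 u(c) = (C1*sin(sqrt(851)*c/10) + C2*cos(sqrt(851)*c/10))*exp(-7*c/10) - 1/18


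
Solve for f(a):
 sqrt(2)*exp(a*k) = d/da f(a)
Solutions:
 f(a) = C1 + sqrt(2)*exp(a*k)/k


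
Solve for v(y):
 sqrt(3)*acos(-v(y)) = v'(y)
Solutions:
 Integral(1/acos(-_y), (_y, v(y))) = C1 + sqrt(3)*y


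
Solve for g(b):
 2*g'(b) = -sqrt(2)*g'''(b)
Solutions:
 g(b) = C1 + C2*sin(2^(1/4)*b) + C3*cos(2^(1/4)*b)


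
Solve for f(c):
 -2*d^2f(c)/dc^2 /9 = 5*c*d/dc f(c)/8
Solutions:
 f(c) = C1 + C2*erf(3*sqrt(10)*c/8)


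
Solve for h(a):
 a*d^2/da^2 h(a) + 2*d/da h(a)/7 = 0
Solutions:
 h(a) = C1 + C2*a^(5/7)


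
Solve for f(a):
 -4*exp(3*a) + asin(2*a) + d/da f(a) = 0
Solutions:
 f(a) = C1 - a*asin(2*a) - sqrt(1 - 4*a^2)/2 + 4*exp(3*a)/3


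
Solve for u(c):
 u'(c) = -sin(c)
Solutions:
 u(c) = C1 + cos(c)


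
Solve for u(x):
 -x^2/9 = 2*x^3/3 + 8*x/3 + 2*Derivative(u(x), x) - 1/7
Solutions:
 u(x) = C1 - x^4/12 - x^3/54 - 2*x^2/3 + x/14


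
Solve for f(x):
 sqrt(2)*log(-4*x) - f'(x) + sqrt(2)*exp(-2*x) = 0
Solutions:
 f(x) = C1 + sqrt(2)*x*log(-x) + sqrt(2)*x*(-1 + 2*log(2)) - sqrt(2)*exp(-2*x)/2


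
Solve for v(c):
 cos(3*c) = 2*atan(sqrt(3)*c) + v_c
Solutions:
 v(c) = C1 - 2*c*atan(sqrt(3)*c) + sqrt(3)*log(3*c^2 + 1)/3 + sin(3*c)/3


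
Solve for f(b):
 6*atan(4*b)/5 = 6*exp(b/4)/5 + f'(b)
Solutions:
 f(b) = C1 + 6*b*atan(4*b)/5 - 24*exp(b/4)/5 - 3*log(16*b^2 + 1)/20


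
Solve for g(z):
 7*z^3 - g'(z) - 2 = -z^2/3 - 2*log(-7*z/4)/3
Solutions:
 g(z) = C1 + 7*z^4/4 + z^3/9 + 2*z*log(-z)/3 + z*(-8/3 - 2*log(2) + 2*log(14)/3)


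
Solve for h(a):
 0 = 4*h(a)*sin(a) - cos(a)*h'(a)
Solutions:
 h(a) = C1/cos(a)^4


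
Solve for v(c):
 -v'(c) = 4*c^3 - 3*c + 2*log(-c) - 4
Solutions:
 v(c) = C1 - c^4 + 3*c^2/2 - 2*c*log(-c) + 6*c


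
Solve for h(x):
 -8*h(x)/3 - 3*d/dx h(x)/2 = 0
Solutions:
 h(x) = C1*exp(-16*x/9)


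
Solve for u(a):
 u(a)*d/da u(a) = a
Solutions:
 u(a) = -sqrt(C1 + a^2)
 u(a) = sqrt(C1 + a^2)


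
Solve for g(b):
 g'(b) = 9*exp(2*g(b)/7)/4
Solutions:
 g(b) = 7*log(-sqrt(-1/(C1 + 9*b))) + 7*log(14)/2
 g(b) = 7*log(-1/(C1 + 9*b))/2 + 7*log(14)/2


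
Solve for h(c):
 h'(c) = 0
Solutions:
 h(c) = C1


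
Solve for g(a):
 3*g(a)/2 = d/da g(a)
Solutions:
 g(a) = C1*exp(3*a/2)


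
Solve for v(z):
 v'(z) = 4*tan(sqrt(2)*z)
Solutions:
 v(z) = C1 - 2*sqrt(2)*log(cos(sqrt(2)*z))


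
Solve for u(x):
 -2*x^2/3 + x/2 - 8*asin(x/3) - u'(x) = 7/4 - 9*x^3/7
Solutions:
 u(x) = C1 + 9*x^4/28 - 2*x^3/9 + x^2/4 - 8*x*asin(x/3) - 7*x/4 - 8*sqrt(9 - x^2)


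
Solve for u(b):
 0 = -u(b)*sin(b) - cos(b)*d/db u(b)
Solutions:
 u(b) = C1*cos(b)


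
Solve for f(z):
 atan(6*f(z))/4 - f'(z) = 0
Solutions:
 Integral(1/atan(6*_y), (_y, f(z))) = C1 + z/4


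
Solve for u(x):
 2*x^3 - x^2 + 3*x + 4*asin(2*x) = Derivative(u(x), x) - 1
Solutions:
 u(x) = C1 + x^4/2 - x^3/3 + 3*x^2/2 + 4*x*asin(2*x) + x + 2*sqrt(1 - 4*x^2)


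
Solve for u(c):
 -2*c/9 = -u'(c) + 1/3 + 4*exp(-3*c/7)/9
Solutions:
 u(c) = C1 + c^2/9 + c/3 - 28*exp(-3*c/7)/27


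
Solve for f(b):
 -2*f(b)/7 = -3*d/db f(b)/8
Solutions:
 f(b) = C1*exp(16*b/21)


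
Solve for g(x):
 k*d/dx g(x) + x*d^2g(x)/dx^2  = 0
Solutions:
 g(x) = C1 + x^(1 - re(k))*(C2*sin(log(x)*Abs(im(k))) + C3*cos(log(x)*im(k)))


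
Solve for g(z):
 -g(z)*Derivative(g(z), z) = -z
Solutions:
 g(z) = -sqrt(C1 + z^2)
 g(z) = sqrt(C1 + z^2)


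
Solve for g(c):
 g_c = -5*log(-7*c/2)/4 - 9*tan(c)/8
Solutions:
 g(c) = C1 - 5*c*log(-c)/4 - 5*c*log(7)/4 + 5*c*log(2)/4 + 5*c/4 + 9*log(cos(c))/8


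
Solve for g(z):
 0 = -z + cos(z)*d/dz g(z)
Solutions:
 g(z) = C1 + Integral(z/cos(z), z)


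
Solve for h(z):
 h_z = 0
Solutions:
 h(z) = C1


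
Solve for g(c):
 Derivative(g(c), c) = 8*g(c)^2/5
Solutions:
 g(c) = -5/(C1 + 8*c)


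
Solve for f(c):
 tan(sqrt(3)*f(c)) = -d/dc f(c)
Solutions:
 f(c) = sqrt(3)*(pi - asin(C1*exp(-sqrt(3)*c)))/3
 f(c) = sqrt(3)*asin(C1*exp(-sqrt(3)*c))/3


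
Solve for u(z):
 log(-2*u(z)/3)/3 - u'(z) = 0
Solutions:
 -3*Integral(1/(log(-_y) - log(3) + log(2)), (_y, u(z))) = C1 - z


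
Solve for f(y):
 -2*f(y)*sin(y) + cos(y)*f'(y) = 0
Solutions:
 f(y) = C1/cos(y)^2


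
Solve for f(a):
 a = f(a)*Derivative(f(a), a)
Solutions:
 f(a) = -sqrt(C1 + a^2)
 f(a) = sqrt(C1 + a^2)


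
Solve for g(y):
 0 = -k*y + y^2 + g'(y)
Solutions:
 g(y) = C1 + k*y^2/2 - y^3/3


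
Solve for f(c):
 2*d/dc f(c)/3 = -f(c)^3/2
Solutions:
 f(c) = -sqrt(2)*sqrt(-1/(C1 - 3*c))
 f(c) = sqrt(2)*sqrt(-1/(C1 - 3*c))


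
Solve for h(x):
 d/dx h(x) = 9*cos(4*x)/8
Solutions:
 h(x) = C1 + 9*sin(4*x)/32


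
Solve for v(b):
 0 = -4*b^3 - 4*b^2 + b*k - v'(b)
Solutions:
 v(b) = C1 - b^4 - 4*b^3/3 + b^2*k/2


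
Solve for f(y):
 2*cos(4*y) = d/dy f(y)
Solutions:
 f(y) = C1 + sin(4*y)/2


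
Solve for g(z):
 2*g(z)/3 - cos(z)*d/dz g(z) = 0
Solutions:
 g(z) = C1*(sin(z) + 1)^(1/3)/(sin(z) - 1)^(1/3)


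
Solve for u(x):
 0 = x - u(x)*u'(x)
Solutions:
 u(x) = -sqrt(C1 + x^2)
 u(x) = sqrt(C1 + x^2)


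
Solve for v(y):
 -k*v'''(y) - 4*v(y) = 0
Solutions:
 v(y) = C1*exp(2^(2/3)*y*(-1/k)^(1/3)) + C2*exp(2^(2/3)*y*(-1/k)^(1/3)*(-1 + sqrt(3)*I)/2) + C3*exp(-2^(2/3)*y*(-1/k)^(1/3)*(1 + sqrt(3)*I)/2)


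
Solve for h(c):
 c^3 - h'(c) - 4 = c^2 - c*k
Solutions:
 h(c) = C1 + c^4/4 - c^3/3 + c^2*k/2 - 4*c


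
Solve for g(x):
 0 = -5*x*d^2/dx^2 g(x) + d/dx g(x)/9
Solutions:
 g(x) = C1 + C2*x^(46/45)


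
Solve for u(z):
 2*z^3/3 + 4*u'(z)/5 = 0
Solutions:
 u(z) = C1 - 5*z^4/24


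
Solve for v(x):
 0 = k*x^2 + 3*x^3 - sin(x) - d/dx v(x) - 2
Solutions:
 v(x) = C1 + k*x^3/3 + 3*x^4/4 - 2*x + cos(x)


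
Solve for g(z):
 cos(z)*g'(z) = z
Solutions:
 g(z) = C1 + Integral(z/cos(z), z)


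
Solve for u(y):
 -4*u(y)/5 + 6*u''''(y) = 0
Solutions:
 u(y) = C1*exp(-15^(3/4)*2^(1/4)*y/15) + C2*exp(15^(3/4)*2^(1/4)*y/15) + C3*sin(15^(3/4)*2^(1/4)*y/15) + C4*cos(15^(3/4)*2^(1/4)*y/15)


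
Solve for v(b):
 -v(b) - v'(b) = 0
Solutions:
 v(b) = C1*exp(-b)


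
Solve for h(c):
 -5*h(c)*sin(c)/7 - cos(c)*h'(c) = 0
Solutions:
 h(c) = C1*cos(c)^(5/7)


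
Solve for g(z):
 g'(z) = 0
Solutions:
 g(z) = C1


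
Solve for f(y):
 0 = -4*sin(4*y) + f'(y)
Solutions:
 f(y) = C1 - cos(4*y)


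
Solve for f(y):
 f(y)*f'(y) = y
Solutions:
 f(y) = -sqrt(C1 + y^2)
 f(y) = sqrt(C1 + y^2)


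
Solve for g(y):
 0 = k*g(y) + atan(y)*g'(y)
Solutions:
 g(y) = C1*exp(-k*Integral(1/atan(y), y))


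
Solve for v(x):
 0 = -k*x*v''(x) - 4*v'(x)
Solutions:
 v(x) = C1 + x^(((re(k) - 4)*re(k) + im(k)^2)/(re(k)^2 + im(k)^2))*(C2*sin(4*log(x)*Abs(im(k))/(re(k)^2 + im(k)^2)) + C3*cos(4*log(x)*im(k)/(re(k)^2 + im(k)^2)))


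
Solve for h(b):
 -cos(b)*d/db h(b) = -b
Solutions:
 h(b) = C1 + Integral(b/cos(b), b)


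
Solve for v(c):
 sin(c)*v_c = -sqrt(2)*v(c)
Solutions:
 v(c) = C1*(cos(c) + 1)^(sqrt(2)/2)/(cos(c) - 1)^(sqrt(2)/2)


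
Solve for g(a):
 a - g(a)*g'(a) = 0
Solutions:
 g(a) = -sqrt(C1 + a^2)
 g(a) = sqrt(C1 + a^2)


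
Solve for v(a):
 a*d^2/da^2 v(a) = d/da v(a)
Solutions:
 v(a) = C1 + C2*a^2


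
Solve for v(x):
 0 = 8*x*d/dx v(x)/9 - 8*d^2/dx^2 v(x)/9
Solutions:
 v(x) = C1 + C2*erfi(sqrt(2)*x/2)


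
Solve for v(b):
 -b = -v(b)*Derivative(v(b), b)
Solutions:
 v(b) = -sqrt(C1 + b^2)
 v(b) = sqrt(C1 + b^2)


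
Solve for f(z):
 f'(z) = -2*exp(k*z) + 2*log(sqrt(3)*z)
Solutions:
 f(z) = C1 + 2*z*log(z) + z*(-2 + log(3)) + Piecewise((-2*exp(k*z)/k, Ne(k, 0)), (-2*z, True))


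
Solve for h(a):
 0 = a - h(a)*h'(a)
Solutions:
 h(a) = -sqrt(C1 + a^2)
 h(a) = sqrt(C1 + a^2)


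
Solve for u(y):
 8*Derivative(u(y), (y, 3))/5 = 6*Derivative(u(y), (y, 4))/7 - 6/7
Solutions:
 u(y) = C1 + C2*y + C3*y^2 + C4*exp(28*y/15) - 5*y^3/56


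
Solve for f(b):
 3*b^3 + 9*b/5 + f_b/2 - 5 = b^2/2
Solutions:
 f(b) = C1 - 3*b^4/2 + b^3/3 - 9*b^2/5 + 10*b


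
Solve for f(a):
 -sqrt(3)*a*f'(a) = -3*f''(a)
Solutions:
 f(a) = C1 + C2*erfi(sqrt(2)*3^(3/4)*a/6)


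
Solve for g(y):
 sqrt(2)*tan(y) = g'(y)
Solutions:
 g(y) = C1 - sqrt(2)*log(cos(y))


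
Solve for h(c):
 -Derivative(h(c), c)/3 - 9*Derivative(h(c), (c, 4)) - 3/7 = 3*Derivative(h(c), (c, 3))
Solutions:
 h(c) = C1 + C2*exp(c*(-4 + 2*2^(1/3)/(3*sqrt(93) + 29)^(1/3) + 2^(2/3)*(3*sqrt(93) + 29)^(1/3))/36)*sin(2^(1/3)*sqrt(3)*c*(-2^(1/3)*(3*sqrt(93) + 29)^(1/3) + 2/(3*sqrt(93) + 29)^(1/3))/36) + C3*exp(c*(-4 + 2*2^(1/3)/(3*sqrt(93) + 29)^(1/3) + 2^(2/3)*(3*sqrt(93) + 29)^(1/3))/36)*cos(2^(1/3)*sqrt(3)*c*(-2^(1/3)*(3*sqrt(93) + 29)^(1/3) + 2/(3*sqrt(93) + 29)^(1/3))/36) + C4*exp(-c*(2*2^(1/3)/(3*sqrt(93) + 29)^(1/3) + 2 + 2^(2/3)*(3*sqrt(93) + 29)^(1/3))/18) - 9*c/7


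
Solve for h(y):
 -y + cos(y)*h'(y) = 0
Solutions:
 h(y) = C1 + Integral(y/cos(y), y)


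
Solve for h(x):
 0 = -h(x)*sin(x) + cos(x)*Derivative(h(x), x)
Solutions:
 h(x) = C1/cos(x)


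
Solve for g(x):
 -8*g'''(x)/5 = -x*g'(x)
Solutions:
 g(x) = C1 + Integral(C2*airyai(5^(1/3)*x/2) + C3*airybi(5^(1/3)*x/2), x)
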